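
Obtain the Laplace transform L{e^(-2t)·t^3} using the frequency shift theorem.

L{e^(at)·t^n} = n!/(s-a)^(n+1), so L{e^(-2t)·t^3} = 6/(s+2)^4

Final answer: 6/(s+2)^4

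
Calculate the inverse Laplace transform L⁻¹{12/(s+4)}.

L⁻¹{1/(s-a)} = e^(at), so L⁻¹{1/(s+4)} = e^(-4t), and L⁻¹{12/(s+4)} = 12·e^(-4t)

Final answer: 12·e^(-4t)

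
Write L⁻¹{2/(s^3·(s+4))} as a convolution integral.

2/(s^3·(s+4)) = (2/s^3)·(1/(s+4)) = L{t^2}·L{e^(-4t)}. So f(t) = t^2*e^(-4t) = ∫₀ᵗ τ^2·e^(-4(t-τ)) dτ

Final answer: ∫₀ᵗ τ^2·e^(-4(t-τ)) dτ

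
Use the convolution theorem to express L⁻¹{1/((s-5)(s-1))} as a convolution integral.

1/((s-5)(s-1)) = (1/(s-5))·(1/(s-1)) = L{e^(5t)}·L{e^t}. So f(t) = e^(5t)*e^t = ∫₀ᵗ e^(5τ)·e^(t-τ) dτ

Final answer: ∫₀ᵗ e^(5τ)·e^(t-τ) dτ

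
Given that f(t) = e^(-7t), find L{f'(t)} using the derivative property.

f(0) = 1, F(s) = 1/(s+7). L{f'(t)} = s·F(s) - f(0) = s/(s+7) - 1 = (s - (s+7))/(s+7) = -7/(s+7)

Final answer: -7/(s+7)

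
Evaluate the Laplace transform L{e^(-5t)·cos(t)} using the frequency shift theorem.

Frequency shift: L{e^(at)f(t)} = F(s-a). L{e^(-5t)·cos(t)} = (s+5)/((s+5)² + 1)

Final answer: (s+5)/((s+5)² + 1)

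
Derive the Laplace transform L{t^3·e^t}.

L{t^n·e^(at)} = n!/(s-a)^(n+1), so L{t^3·e^t} = 6/(s-1)^4

Final answer: 6/(s-1)^4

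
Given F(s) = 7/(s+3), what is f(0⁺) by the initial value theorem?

f(0⁺) = lim_{s→∞} s·7/(s+3) = lim_{s→∞} 7s/(s+3) = 7

Final answer: 7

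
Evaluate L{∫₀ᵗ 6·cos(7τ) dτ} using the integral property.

L{∫₀ᵗ f(τ)dτ} = F(s)/s with F(s) = 6s/(s² + 49), so the result is (6s/(s² + 49))/s = 6/(s² + 49)

Final answer: 6/(s² + 49)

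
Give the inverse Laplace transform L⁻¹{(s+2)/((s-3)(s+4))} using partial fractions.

Using partial fractions, f(t) = (5e^(3t) + 2e^(-4t))/7

Final answer: (5e^(3t) + 2e^(-4t))/7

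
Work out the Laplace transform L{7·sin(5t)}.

L{sin(ωt)} = ω/(s² + ω²), so L{sin(5t)} = 5/(s² + 25). Then L{7·sin(5t)} = 7·5/(s² + 25) = 35/(s² + 25)

Final answer: 35/(s² + 25)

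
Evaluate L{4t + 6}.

L{4t + 6} = 4·L{t} + 6·L{1} = 4/s² + 6/s

Final answer: 4/s² + 6/s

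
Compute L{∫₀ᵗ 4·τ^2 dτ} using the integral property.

L{∫₀ᵗ f(τ)dτ} = F(s)/s with f(t) = 4t^2. F(s) = 8/s^3, so L{∫₀ᵗ 4·τ^2 dτ} = (8/s^3)/s = 8/s^4. (Check: ∫₀ᵗ 4·τ^2 dτ = 4t^3/3.)

Final answer: 8/s^4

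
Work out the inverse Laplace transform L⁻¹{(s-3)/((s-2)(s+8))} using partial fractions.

Using partial fractions, f(t) = (-e^(2t) + 11e^(-8t))/10

Final answer: (-e^(2t) + 11e^(-8t))/10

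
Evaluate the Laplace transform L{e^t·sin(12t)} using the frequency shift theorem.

Frequency shift: L{e^(at)f(t)} = F(s-a). L{e^t·sin(12t)} = 12/((s-1)² + 144)

Final answer: 12/((s-1)² + 144)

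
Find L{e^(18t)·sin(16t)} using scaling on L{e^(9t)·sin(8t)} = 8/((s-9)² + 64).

Scaling with a=2: L{e^(18t)·sin(16t)} = (1/2) · 8/((s/2-9)² + 64). Simplifying: 16/((s-18)² + 256)

Final answer: 16/((s-18)² + 256)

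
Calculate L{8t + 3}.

L{8t + 3} = 8·L{t} + 3·L{1} = 8/s² + 3/s

Final answer: 8/s² + 3/s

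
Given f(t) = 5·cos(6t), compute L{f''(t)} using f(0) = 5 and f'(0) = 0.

F(s) = 5s/(s² + 36). L{f''(t)} = s²F(s) - sf(0) - f'(0) = 5s³/(s² + 36) - 5s = (5s³ - 5s(s² + 36))/(s² + 36) = -180s/(s² + 36)

Final answer: -180s/(s² + 36)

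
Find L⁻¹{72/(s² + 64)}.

This is the form c·a/(s² + a²) with a = 8, c = 9. L⁻¹ = 9·sin(8t)

Final answer: 9·sin(8t)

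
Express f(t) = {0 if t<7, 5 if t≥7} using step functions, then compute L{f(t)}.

f(t) = 5·u(t-7). L{u(t-7)} = e^(-7s)/s, so L{f(t)} = 5·e^(-7s)/s

Final answer: 5·e^(-7s)/s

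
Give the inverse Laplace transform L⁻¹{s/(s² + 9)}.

L⁻¹{s/(s² + 9)} = cos(3t)

Final answer: cos(3t)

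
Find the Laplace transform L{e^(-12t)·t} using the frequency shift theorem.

L{e^(at)·t^n} = n!/(s-a)^(n+1), so L{e^(-12t)·t} = 1/(s+12)^2

Final answer: 1/(s+12)^2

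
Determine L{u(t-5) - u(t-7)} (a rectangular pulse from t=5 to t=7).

L{u(t-a)} = e^(-as)/s. L{u(t-5) - u(t-7)} = (e^(-5s) - e^(-7s))/s

Final answer: (e^(-5s) - e^(-7s))/s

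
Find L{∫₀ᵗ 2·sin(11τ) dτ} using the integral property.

L{∫₀ᵗ f(τ)dτ} = F(s)/s with F(s) = 22/(s² + 121), so the result is (22/(s² + 121))/s = 22/(s(s² + 121))

Final answer: 22/(s(s² + 121))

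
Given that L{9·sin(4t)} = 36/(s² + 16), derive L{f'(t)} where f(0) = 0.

L{f'(t)} = s·F(s) - f(0) = s·36/(s² + 16) - 0 = 36s/(s² + 16)

Final answer: 36s/(s² + 16)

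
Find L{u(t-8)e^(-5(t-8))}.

u(t-a)f(t-a) with f(t)=e^(-5t). L{e^(-5t)} = 1/(s+5). By time shift: e^(-8s)/(s+5)

Final answer: e^(-8s)/(s+5)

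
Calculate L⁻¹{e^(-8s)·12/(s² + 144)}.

L⁻¹{12/(s² + 144)} = sin(12t). By the time shift theorem, L⁻¹{e^(-as)F(s)} = u(t-a)f(t-a) with a=8, so L⁻¹{e^(-8s)·12/(s² + 144)} = u(t-8)·sin(12(t-8))

Final answer: u(t-8)·sin(12(t-8))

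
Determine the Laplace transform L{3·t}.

L{t^n} = n!/s^(n+1), so L{t} = 1/s^2. Then L{3·t} = 3·1/s^2 = 3/s^2

Final answer: 3/s^2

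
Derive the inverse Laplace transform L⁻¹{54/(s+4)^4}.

L⁻¹{n!/(s-a)^(n+1)} = t^n·e^(at) with n=3, a=-4. So L⁻¹{6/(s+4)^4} = t^3·e^(-4t), and L⁻¹{54/(s+4)^4} = (54/6)·t^3·e^(-4t) = 9·t^3·e^(-4t)

Final answer: 9·t^3·e^(-4t)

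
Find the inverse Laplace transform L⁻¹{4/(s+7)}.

L⁻¹{1/(s-a)} = e^(at), so L⁻¹{1/(s+7)} = e^(-7t), and L⁻¹{4/(s+7)} = 4·e^(-7t)

Final answer: 4·e^(-7t)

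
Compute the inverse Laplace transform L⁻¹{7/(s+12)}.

L⁻¹{1/(s-a)} = e^(at), so L⁻¹{1/(s+12)} = e^(-12t), and L⁻¹{7/(s+12)} = 7·e^(-12t)

Final answer: 7·e^(-12t)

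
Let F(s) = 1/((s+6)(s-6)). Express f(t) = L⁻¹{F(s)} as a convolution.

1/((s+6)(s-6)) = (1/(s+6))·(1/(s-6)) = L{e^(-6t)}·L{e^(6t)}. So f(t) = e^(-6t)*e^(6t) = ∫₀ᵗ e^(-6τ)·e^(6(t-τ)) dτ

Final answer: ∫₀ᵗ e^(-6τ)·e^(6(t-τ)) dτ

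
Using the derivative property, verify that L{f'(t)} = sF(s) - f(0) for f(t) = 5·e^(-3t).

f'(t) = -15e^(-3t). Direct: L{f'(t)} = -15/(s+3). Property: s·5/(s+3) - 5 = (5s - 5(s+3))/(s+3) = -15/(s+3). ✓

Final answer: -15/(s+3)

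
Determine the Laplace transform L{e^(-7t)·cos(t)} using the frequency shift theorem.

Frequency shift: L{e^(at)f(t)} = F(s-a). L{e^(-7t)·cos(t)} = (s+7)/((s+7)² + 1)

Final answer: (s+7)/((s+7)² + 1)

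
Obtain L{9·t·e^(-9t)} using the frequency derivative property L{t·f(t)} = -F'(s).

L{e^(-9t)} = 1/(s+9). By frequency derivative: L{t·e^(-9t)} = -d/ds[1/(s+9)] = -(-1)/(s+9)² = 1/(s+9)². Then L{9·t·e^(-9t)} = 9·1/(s+9)² = 9/(s+9)²

Final answer: 9/(s+9)²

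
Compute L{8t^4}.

L{t^n} = n!/s^(n+1). So L{8t^4} = 8·4!/s^5 = 192/s^5

Final answer: 192/s^5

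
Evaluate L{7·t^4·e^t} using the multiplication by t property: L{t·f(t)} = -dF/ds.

Using L{t^n·e^(at)} = n!/(s-a)^(n+1), L{t^4·e^t} = 24/(s-1)^5, so L{7·t^4·e^t} = 7·24/(s-1)^5 = 168/(s-1)^5

Final answer: 168/(s-1)^5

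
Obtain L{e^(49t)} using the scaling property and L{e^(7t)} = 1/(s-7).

Using L{f(at)} = (1/a)F(s/a) with a=7 and f(t) = e^(7t): L{e^(49t)} = (1/7) · 1/((s/7)-7) = (1/7) · 7/(s-49) = 1/(s-49)

Final answer: 1/(s-49)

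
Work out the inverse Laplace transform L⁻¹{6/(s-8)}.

L⁻¹{1/(s-a)} = e^(at), so L⁻¹{1/(s-8)} = e^(8t), and L⁻¹{6/(s-8)} = 6·e^(8t)

Final answer: 6·e^(8t)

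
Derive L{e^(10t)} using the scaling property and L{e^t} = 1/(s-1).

Using L{f(at)} = (1/a)F(s/a) with a=10 and f(t) = e^t: L{e^(10t)} = (1/10) · 1/((s/10)-1) = (1/10) · 10/(s-10) = 1/(s-10)

Final answer: 1/(s-10)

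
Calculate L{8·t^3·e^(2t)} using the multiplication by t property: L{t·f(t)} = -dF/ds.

Using L{t^n·e^(at)} = n!/(s-a)^(n+1), L{t^3·e^(2t)} = 6/(s-2)^4, so L{8·t^3·e^(2t)} = 8·6/(s-2)^4 = 48/(s-2)^4

Final answer: 48/(s-2)^4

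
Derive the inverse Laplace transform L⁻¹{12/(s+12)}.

L⁻¹{1/(s-a)} = e^(at), so L⁻¹{1/(s+12)} = e^(-12t), and L⁻¹{12/(s+12)} = 12·e^(-12t)

Final answer: 12·e^(-12t)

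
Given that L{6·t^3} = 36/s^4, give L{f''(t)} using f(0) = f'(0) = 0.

L{f''(t)} = s²F(s) - sf(0) - f'(0) = s²·36/s^4 - 0 - 0 = 36/s^2

Final answer: 36/s^2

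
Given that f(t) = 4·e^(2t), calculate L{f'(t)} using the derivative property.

f(0) = 4, F(s) = 4/(s-2). L{f'(t)} = s·F(s) - f(0) = 4s/(s-2) - 4 = (4s - 4(s-2))/(s-2) = 8/(s-2)

Final answer: 8/(s-2)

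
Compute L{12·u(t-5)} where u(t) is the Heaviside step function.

L{u(t-a)} = e^(-as)/s. Here a=5, so L{u(t-5)} = e^(-5s)/s, and L{12·u(t-5)} = 12·e^(-5s)/s

Final answer: 12·e^(-5s)/s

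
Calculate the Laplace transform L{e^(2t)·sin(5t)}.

L{e^(at)·sin(ωt)} = ω/((s-a)² + ω²), so L{e^(2t)·sin(5t)} = 5/((s-2)² + 25)

Final answer: 5/((s-2)² + 25)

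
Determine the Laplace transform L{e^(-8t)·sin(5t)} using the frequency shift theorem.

Frequency shift: L{e^(at)f(t)} = F(s-a). L{e^(-8t)·sin(5t)} = 5/((s+8)² + 25)

Final answer: 5/((s+8)² + 25)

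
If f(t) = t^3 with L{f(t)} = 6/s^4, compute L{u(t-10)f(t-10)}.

Time shift theorem: L{u(t-a)f(t-a)} = e^(-as)F(s). Here a=10, F(s) = 6/s^4, so L{u(t-10)f(t-10)} = e^(-10s)·6/s^4

Final answer: e^(-10s)·6/s^4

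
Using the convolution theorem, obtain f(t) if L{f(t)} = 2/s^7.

2/s^7 = (2/s)·(1/s^6) = L{2}·L{t^5/120}. By convolution, f(t) = 2*t^5/120 = ∫₀ᵗ 2·τ^5/120 dτ = 2·t^6/720

Final answer: 2·t^6/720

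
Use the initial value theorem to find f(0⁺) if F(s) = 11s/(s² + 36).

f(0⁺) = lim_{s→∞} s·11s/(s² + 36) = lim_{s→∞} 11s²/(s² + 36) = 11

Final answer: 11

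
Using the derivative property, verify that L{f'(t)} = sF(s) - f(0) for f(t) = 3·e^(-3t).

f'(t) = -9e^(-3t). Direct: L{f'(t)} = -9/(s+3). Property: s·3/(s+3) - 3 = (3s - 3(s+3))/(s+3) = -9/(s+3). ✓

Final answer: -9/(s+3)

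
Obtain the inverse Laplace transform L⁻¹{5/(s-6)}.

L⁻¹{1/(s-a)} = e^(at), so L⁻¹{1/(s-6)} = e^(6t), and L⁻¹{5/(s-6)} = 5·e^(6t)

Final answer: 5·e^(6t)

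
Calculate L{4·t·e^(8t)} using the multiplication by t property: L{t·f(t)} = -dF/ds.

Using L{t^n·e^(at)} = n!/(s-a)^(n+1), L{t·e^(8t)} = 1/(s-8)^2, so L{4·t·e^(8t)} = 4·1/(s-8)^2 = 4/(s-8)^2

Final answer: 4/(s-8)^2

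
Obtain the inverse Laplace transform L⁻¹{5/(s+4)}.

L⁻¹{1/(s-a)} = e^(at), so L⁻¹{1/(s+4)} = e^(-4t), and L⁻¹{5/(s+4)} = 5·e^(-4t)

Final answer: 5·e^(-4t)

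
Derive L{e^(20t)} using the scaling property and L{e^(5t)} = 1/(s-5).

Using L{f(at)} = (1/a)F(s/a) with a=4 and f(t) = e^(5t): L{e^(20t)} = (1/4) · 1/((s/4)-5) = (1/4) · 4/(s-20) = 1/(s-20)

Final answer: 1/(s-20)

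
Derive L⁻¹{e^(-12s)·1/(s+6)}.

L⁻¹{1/(s+6)} = e^(-6t). By the time shift theorem, L⁻¹{e^(-as)F(s)} = u(t-a)f(t-a) with a=12, so L⁻¹{e^(-12s)·1/(s+6)} = u(t-12)·e^(-6(t-12))

Final answer: u(t-12)·e^(-6(t-12))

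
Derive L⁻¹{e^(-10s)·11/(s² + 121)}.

L⁻¹{11/(s² + 121)} = sin(11t). By the time shift theorem, L⁻¹{e^(-as)F(s)} = u(t-a)f(t-a) with a=10, so L⁻¹{e^(-10s)·11/(s² + 121)} = u(t-10)·sin(11(t-10))

Final answer: u(t-10)·sin(11(t-10))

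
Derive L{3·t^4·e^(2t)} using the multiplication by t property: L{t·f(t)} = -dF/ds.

Using L{t^n·e^(at)} = n!/(s-a)^(n+1), L{t^4·e^(2t)} = 24/(s-2)^5, so L{3·t^4·e^(2t)} = 3·24/(s-2)^5 = 72/(s-2)^5

Final answer: 72/(s-2)^5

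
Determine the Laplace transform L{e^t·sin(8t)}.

L{e^(at)·sin(ωt)} = ω/((s-a)² + ω²), so L{e^t·sin(8t)} = 8/((s-1)² + 64)

Final answer: 8/((s-1)² + 64)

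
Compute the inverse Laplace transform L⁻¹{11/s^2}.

L⁻¹{n!/s^(n+1)} = t^n with n=1. So L⁻¹{1/s^2} = t, and L⁻¹{11/s^2} = (11/1)·t = 11·t

Final answer: 11·t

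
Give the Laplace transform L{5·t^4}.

L{t^n} = n!/s^(n+1), so L{t^4} = 24/s^5. Then L{5·t^4} = 5·24/s^5 = 120/s^5

Final answer: 120/s^5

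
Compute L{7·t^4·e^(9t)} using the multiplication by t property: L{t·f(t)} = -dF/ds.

Using L{t^n·e^(at)} = n!/(s-a)^(n+1), L{t^4·e^(9t)} = 24/(s-9)^5, so L{7·t^4·e^(9t)} = 7·24/(s-9)^5 = 168/(s-9)^5

Final answer: 168/(s-9)^5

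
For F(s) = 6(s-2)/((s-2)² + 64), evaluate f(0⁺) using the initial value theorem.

f(0⁺) = lim_{s→∞} sF(s) = lim_{s→∞} 6s(s-2)/((s-2)² + 64) = 6

Final answer: 6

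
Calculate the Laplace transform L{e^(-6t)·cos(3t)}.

L{e^(at)·cos(ωt)} = (s-a)/((s-a)² + ω²), so L{e^(-6t)·cos(3t)} = (s+6)/((s+6)² + 9)

Final answer: (s+6)/((s+6)² + 9)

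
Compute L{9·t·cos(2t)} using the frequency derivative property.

L{cos(2t)} = s/(s² + 4). Derivative: d/ds[s/(s² + 4)] = [(s² + 4) - s·2s]/(s² + 4)² = (4 - s²)/(s² + 4)². So L{t·cos(2t)} = -F'(s) = (s² - 4)/(s² + 4)². Then L{9·t·cos(2t)} = 9·(s² - 4)/(s² + 4)²

Final answer: 9·(s² - 4)/(s² + 4)²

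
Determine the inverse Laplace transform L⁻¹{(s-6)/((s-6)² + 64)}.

Using frequency shift, L⁻¹{(s-6)/((s-6)² + 64)} = e^(6t)·cos(8t)

Final answer: e^(6t)·cos(8t)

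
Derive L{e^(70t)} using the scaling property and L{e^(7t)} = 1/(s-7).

Using L{f(at)} = (1/a)F(s/a) with a=10 and f(t) = e^(7t): L{e^(70t)} = (1/10) · 1/((s/10)-7) = (1/10) · 10/(s-70) = 1/(s-70)

Final answer: 1/(s-70)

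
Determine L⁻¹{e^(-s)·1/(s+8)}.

L⁻¹{1/(s+8)} = e^(-8t). By the time shift theorem, L⁻¹{e^(-as)F(s)} = u(t-a)f(t-a) with a=1, so L⁻¹{e^(-s)·1/(s+8)} = u(t-1)·e^(-8(t-1))

Final answer: u(t-1)·e^(-8(t-1))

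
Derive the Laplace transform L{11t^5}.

L{11t^5} = 11 · L{t^5} = 11 · 120/s^6 = 1320/s^6

Final answer: 1320/s^6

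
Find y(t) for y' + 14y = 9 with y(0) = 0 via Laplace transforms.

sY + 14Y = 9/s. Y = 9/(s(s+14)). Partial fractions: Y = 9/14/s - 9/14/(s+14)

Final answer: y(t) = 9/14(1 - e^(-14t))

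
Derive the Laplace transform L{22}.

L{22} = 22 · L{1} = 22/s

Final answer: 22/s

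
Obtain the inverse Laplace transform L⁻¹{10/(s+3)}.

L⁻¹{1/(s-a)} = e^(at), so L⁻¹{1/(s+3)} = e^(-3t), and L⁻¹{10/(s+3)} = 10·e^(-3t)

Final answer: 10·e^(-3t)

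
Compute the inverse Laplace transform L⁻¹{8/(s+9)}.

L⁻¹{1/(s-a)} = e^(at), so L⁻¹{1/(s+9)} = e^(-9t), and L⁻¹{8/(s+9)} = 8·e^(-9t)

Final answer: 8·e^(-9t)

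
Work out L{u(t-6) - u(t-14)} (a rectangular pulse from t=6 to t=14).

L{u(t-a)} = e^(-as)/s. L{u(t-6) - u(t-14)} = (e^(-6s) - e^(-14s))/s

Final answer: (e^(-6s) - e^(-14s))/s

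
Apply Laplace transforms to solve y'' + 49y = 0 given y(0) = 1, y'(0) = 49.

L{y''} + 49L{y} = 0. s²Y - s - 49 + 49Y = 0. Y(s² + 49) = s + 49. Y = (s + 49)/(s² + 49). Inverting: y(t) = cos(7t) + 7sin(7t)

Final answer: y(t) = cos(7t) + 7sin(7t)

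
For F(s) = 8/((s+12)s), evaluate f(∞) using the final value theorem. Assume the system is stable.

f(∞) = lim_{s→0} sF(s) = lim_{s→0} 8/(s+12) = 2/3

Final answer: 2/3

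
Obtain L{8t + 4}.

L{8t + 4} = 8·L{t} + 4·L{1} = 8/s² + 4/s

Final answer: 8/s² + 4/s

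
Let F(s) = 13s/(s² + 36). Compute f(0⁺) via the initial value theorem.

f(0⁺) = lim_{s→∞} s·13s/(s² + 36) = lim_{s→∞} 13s²/(s² + 36) = 13

Final answer: 13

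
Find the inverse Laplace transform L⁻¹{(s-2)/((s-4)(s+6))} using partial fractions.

Using partial fractions, f(t) = (2e^(4t) + 8e^(-6t))/10

Final answer: (2e^(4t) + 8e^(-6t))/10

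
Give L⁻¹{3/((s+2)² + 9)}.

Form: b/((s-a)² + b²) → e^(at)sin(bt). With a=-2, b=3

Final answer: e^(-2t)·sin(3t)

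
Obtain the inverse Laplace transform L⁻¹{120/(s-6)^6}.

L⁻¹{n!/(s-a)^(n+1)} = t^n·e^(at), so L⁻¹{120/(s-6)^6} = t^5·e^(6t)

Final answer: t^5·e^(6t)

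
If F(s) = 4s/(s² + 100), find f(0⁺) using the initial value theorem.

f(0⁺) = lim_{s→∞} s·4s/(s² + 100) = lim_{s→∞} 4s²/(s² + 100) = 4

Final answer: 4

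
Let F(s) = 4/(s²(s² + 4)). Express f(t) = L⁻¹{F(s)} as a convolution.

4/(s²(s² + 4)) = (1/s²)·(4/(s² + 4)) = L{t}·L{2·sin(2t)}. So f(t) = t*(2·sin(2t)) = ∫₀ᵗ 2τ·sin(2(t-τ)) dτ

Final answer: ∫₀ᵗ 2τ·sin(2(t-τ)) dτ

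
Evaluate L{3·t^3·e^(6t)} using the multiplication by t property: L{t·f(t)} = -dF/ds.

Using L{t^n·e^(at)} = n!/(s-a)^(n+1), L{t^3·e^(6t)} = 6/(s-6)^4, so L{3·t^3·e^(6t)} = 3·6/(s-6)^4 = 18/(s-6)^4

Final answer: 18/(s-6)^4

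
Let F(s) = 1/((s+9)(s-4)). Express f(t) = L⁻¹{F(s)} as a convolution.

1/((s+9)(s-4)) = (1/(s+9))·(1/(s-4)) = L{e^(-9t)}·L{e^(4t)}. So f(t) = e^(-9t)*e^(4t) = ∫₀ᵗ e^(-9τ)·e^(4(t-τ)) dτ

Final answer: ∫₀ᵗ e^(-9τ)·e^(4(t-τ)) dτ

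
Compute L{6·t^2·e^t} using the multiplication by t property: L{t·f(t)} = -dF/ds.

Using L{t^n·e^(at)} = n!/(s-a)^(n+1), L{t^2·e^t} = 2/(s-1)^3, so L{6·t^2·e^t} = 6·2/(s-1)^3 = 12/(s-1)^3

Final answer: 12/(s-1)^3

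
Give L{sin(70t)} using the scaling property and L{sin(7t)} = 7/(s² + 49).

Using L{f(at)} = (1/a)F(s/a) with a=10: L{sin(70t)} = (1/10) · 7/((s/10)² + 49) = (1/10) · 7·100/(s² + 4900) = 70/(s² + 4900)

Final answer: 70/(s² + 4900)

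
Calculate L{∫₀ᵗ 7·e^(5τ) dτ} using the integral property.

L{∫₀ᵗ f(τ)dτ} = F(s)/s with F(s) = 7/(s-5), so L{∫₀ᵗ 7·e^(5τ) dτ} = 7/(s(s-5))

Final answer: 7/(s(s-5))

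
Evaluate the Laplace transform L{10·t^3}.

L{t^n} = n!/s^(n+1), so L{t^3} = 6/s^4. Then L{10·t^3} = 10·6/s^4 = 60/s^4

Final answer: 60/s^4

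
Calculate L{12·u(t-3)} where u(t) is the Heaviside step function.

L{u(t-a)} = e^(-as)/s. Here a=3, so L{u(t-3)} = e^(-3s)/s, and L{12·u(t-3)} = 12·e^(-3s)/s

Final answer: 12·e^(-3s)/s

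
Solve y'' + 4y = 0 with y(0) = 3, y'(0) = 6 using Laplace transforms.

L{y''} + 4L{y} = 0. s²Y - 3s - 6 + 4Y = 0. Y(s² + 4) = 3s + 6. Y = (3s + 6)/(s² + 4). Inverting: y(t) = 3cos(2t) + 3sin(2t)

Final answer: y(t) = 3cos(2t) + 3sin(2t)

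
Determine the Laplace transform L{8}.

L{8} = 8 · L{1} = 8/s

Final answer: 8/s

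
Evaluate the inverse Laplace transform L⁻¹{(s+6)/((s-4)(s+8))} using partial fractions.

Using partial fractions, f(t) = (10e^(4t) + 2e^(-8t))/12

Final answer: (10e^(4t) + 2e^(-8t))/12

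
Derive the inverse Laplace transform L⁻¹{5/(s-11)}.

L⁻¹{1/(s-a)} = e^(at), so L⁻¹{1/(s-11)} = e^(11t), and L⁻¹{5/(s-11)} = 5·e^(11t)

Final answer: 5·e^(11t)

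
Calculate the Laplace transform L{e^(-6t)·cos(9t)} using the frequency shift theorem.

Frequency shift: L{e^(at)f(t)} = F(s-a). L{e^(-6t)·cos(9t)} = (s+6)/((s+6)² + 81)

Final answer: (s+6)/((s+6)² + 81)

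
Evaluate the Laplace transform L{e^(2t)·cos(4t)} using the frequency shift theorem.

Frequency shift: L{e^(at)f(t)} = F(s-a). L{e^(2t)·cos(4t)} = (s-2)/((s-2)² + 16)

Final answer: (s-2)/((s-2)² + 16)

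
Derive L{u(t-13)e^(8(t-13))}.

u(t-a)f(t-a) with f(t)=e^(8t). L{e^(8t)} = 1/(s-8). By time shift: e^(-13s)/(s-8)

Final answer: e^(-13s)/(s-8)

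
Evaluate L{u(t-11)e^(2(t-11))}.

u(t-a)f(t-a) with f(t)=e^(2t). L{e^(2t)} = 1/(s-2). By time shift: e^(-11s)/(s-2)

Final answer: e^(-11s)/(s-2)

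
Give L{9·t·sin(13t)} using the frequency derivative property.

L{sin(13t)} = 13/(s² + 169). By L{t·f(t)} = -F'(s): -d/ds[13/(s² + 169)] = -(13)·(-2s)/(s² + 169)² = 26s/(s² + 169)². Then L{9·t·sin(13t)} = 9·26s/(s² + 169)² = 234s/(s² + 169)²

Final answer: 234s/(s² + 169)²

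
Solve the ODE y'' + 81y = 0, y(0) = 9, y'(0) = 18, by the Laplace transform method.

L{y''} + 81L{y} = 0. s²Y - 9s - 18 + 81Y = 0. Y(s² + 81) = 9s + 18. Y = (9s + 18)/(s² + 81). Inverting: y(t) = 9cos(9t) + 2sin(9t)

Final answer: y(t) = 9cos(9t) + 2sin(9t)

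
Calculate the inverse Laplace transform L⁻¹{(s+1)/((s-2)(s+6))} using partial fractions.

Using partial fractions, f(t) = (3e^(2t) + 5e^(-6t))/8

Final answer: (3e^(2t) + 5e^(-6t))/8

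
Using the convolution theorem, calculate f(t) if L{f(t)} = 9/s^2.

9/s^2 = (9/s)·(1/s) = L{9}·L{1}. By convolution, f(t) = 9*1 = ∫₀ᵗ 9·1 dτ = 9·t

Final answer: 9·t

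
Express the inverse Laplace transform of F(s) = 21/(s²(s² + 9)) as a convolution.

21/(s²(s² + 9)) = (1/s²)·(21/(s² + 9)) = L{t}·L{7·sin(3t)}. So f(t) = t*(7·sin(3t)) = ∫₀ᵗ 7τ·sin(3(t-τ)) dτ

Final answer: ∫₀ᵗ 7τ·sin(3(t-τ)) dτ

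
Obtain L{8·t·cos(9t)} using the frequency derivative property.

L{cos(9t)} = s/(s² + 81). Derivative: d/ds[s/(s² + 81)] = [(s² + 81) - s·2s]/(s² + 81)² = (81 - s²)/(s² + 81)². So L{t·cos(9t)} = -F'(s) = (s² - 81)/(s² + 81)². Then L{8·t·cos(9t)} = 8·(s² - 81)/(s² + 81)²

Final answer: 8·(s² - 81)/(s² + 81)²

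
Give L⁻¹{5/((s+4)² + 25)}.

Form: b/((s-a)² + b²) → e^(at)sin(bt). With a=-4, b=5

Final answer: e^(-4t)·sin(5t)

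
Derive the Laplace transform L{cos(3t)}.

L{cos(ωt)} = s/(s² + ω²), so L{cos(3t)} = s/(s² + 9)

Final answer: s/(s² + 9)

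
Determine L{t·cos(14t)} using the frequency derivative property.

L{cos(14t)} = s/(s² + 196). Derivative: d/ds[s/(s² + 196)] = [(s² + 196) - s·2s]/(s² + 196)² = (196 - s²)/(s² + 196)². So L{t·cos(14t)} = -F'(s) = (s² - 196)/(s² + 196)²

Final answer: (s² - 196)/(s² + 196)²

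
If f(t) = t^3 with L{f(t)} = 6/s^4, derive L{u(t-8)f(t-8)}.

Time shift theorem: L{u(t-a)f(t-a)} = e^(-as)F(s). Here a=8, F(s) = 6/s^4, so L{u(t-8)f(t-8)} = e^(-8s)·6/s^4

Final answer: e^(-8s)·6/s^4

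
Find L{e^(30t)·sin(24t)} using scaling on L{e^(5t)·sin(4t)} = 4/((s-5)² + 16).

Scaling with a=6: L{e^(30t)·sin(24t)} = (1/6) · 4/((s/6-5)² + 16). Simplifying: 24/((s-30)² + 576)

Final answer: 24/((s-30)² + 576)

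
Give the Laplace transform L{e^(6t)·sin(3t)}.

L{e^(at)·sin(ωt)} = ω/((s-a)² + ω²), so L{e^(6t)·sin(3t)} = 3/((s-6)² + 9)

Final answer: 3/((s-6)² + 9)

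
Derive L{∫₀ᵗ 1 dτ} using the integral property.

L{∫₀ᵗ f(τ)dτ} = F(s)/s with f(t) = 1. F(s) = 1/s, so L{∫₀ᵗ 1 dτ} = (1/s)/s = 1/s². (Check: ∫₀ᵗ 1 dτ = t.)

Final answer: 1/s²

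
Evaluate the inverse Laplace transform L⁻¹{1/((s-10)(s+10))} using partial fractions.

Decompose: A/(s-10) + B/(s+10). A = 1/20, B = -1/20. f(t) = (e^(10t) - e^(-10t))/20

Final answer: (e^(10t) - e^(-10t))/20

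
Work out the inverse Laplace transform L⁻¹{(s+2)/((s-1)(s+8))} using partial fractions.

Using partial fractions, f(t) = (3e^t + 6e^(-8t))/9

Final answer: (3e^t + 6e^(-8t))/9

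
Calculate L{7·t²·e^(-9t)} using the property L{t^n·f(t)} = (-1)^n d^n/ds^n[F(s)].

L{e^(-9t)} = 1/(s+9). d/ds[1/(s+9)] = -1/(s+9)². d²/ds²[1/(s+9)] = 2/(s+9)³. So L{t²·e^(-9t)} = (-1)² · 2/(s+9)³ = 2/(s+9)³. Then L{7·t²·e^(-9t)} = 7·2/(s+9)³ = 14/(s+9)³

Final answer: 14/(s+9)³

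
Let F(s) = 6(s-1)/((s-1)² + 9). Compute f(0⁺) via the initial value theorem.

f(0⁺) = lim_{s→∞} sF(s) = lim_{s→∞} 6s(s-1)/((s-1)² + 9) = 6

Final answer: 6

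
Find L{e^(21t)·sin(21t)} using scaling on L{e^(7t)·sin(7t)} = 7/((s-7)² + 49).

Scaling with a=3: L{e^(21t)·sin(21t)} = (1/3) · 7/((s/3-7)² + 49). Simplifying: 21/((s-21)² + 441)

Final answer: 21/((s-21)² + 441)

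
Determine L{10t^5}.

L{t^n} = n!/s^(n+1). So L{10t^5} = 10·5!/s^6 = 1200/s^6

Final answer: 1200/s^6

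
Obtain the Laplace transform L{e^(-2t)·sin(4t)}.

L{e^(at)·sin(ωt)} = ω/((s-a)² + ω²), so L{e^(-2t)·sin(4t)} = 4/((s+2)² + 16)

Final answer: 4/((s+2)² + 16)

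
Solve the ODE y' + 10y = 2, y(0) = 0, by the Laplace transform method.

sY + 10Y = 2/s. Y = 2/(s(s+10)). Partial fractions: Y = 1/5/s - 1/5/(s+10)

Final answer: y(t) = 1/5(1 - e^(-10t))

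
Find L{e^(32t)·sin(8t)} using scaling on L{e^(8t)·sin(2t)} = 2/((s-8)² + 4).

Scaling with a=4: L{e^(32t)·sin(8t)} = (1/4) · 2/((s/4-8)² + 4). Simplifying: 8/((s-32)² + 64)

Final answer: 8/((s-32)² + 64)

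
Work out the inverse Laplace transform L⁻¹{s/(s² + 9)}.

L⁻¹{s/(s² + 9)} = cos(3t)

Final answer: cos(3t)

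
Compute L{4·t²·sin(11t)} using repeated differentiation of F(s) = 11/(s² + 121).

F(s) = 11/(s² + 121). F'(s) = -22s/(s² + 121)². F''(s) = -22(121 - 3s²)/(s² + 121)³ = (66s² - 2662)/(s² + 121)³. So L{t²·sin(11t)} = (-1)² F''(s) = (66s² - 2662)/(s² + 121)³. Then L{4·t²·sin(11t)} = 4·(66s² - 2662)/(s² + 121)³ = (264s² - 10648)/(s² + 121)³

Final answer: (264s² - 10648)/(s² + 121)³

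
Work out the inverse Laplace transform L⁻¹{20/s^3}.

L⁻¹{n!/s^(n+1)} = t^n with n=2. So L⁻¹{2/s^3} = t^2, and L⁻¹{20/s^3} = (20/2)·t^2 = 10·t^2

Final answer: 10·t^2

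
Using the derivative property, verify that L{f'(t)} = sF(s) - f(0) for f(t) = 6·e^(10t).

f'(t) = 60e^(10t). Direct: L{f'(t)} = 60/(s-10). Property: s·6/(s-10) - 6 = (6s - 6(s-10))/(s-10) = 60/(s-10). ✓

Final answer: 60/(s-10)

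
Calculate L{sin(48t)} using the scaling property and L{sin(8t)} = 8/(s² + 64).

Using L{f(at)} = (1/a)F(s/a) with a=6: L{sin(48t)} = (1/6) · 8/((s/6)² + 64) = (1/6) · 8·36/(s² + 2304) = 48/(s² + 2304)

Final answer: 48/(s² + 2304)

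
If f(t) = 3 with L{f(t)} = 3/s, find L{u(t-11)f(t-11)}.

Time shift theorem: L{u(t-a)f(t-a)} = e^(-as)F(s). Here a=11, F(s) = 3/s, so L{u(t-11)f(t-11)} = e^(-11s)·3/s

Final answer: e^(-11s)·3/s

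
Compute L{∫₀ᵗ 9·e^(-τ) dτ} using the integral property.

L{∫₀ᵗ f(τ)dτ} = F(s)/s with F(s) = 9/(s+1), so L{∫₀ᵗ 9·e^(-τ) dτ} = 9/(s(s+1))

Final answer: 9/(s(s+1))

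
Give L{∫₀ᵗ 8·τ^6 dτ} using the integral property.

L{∫₀ᵗ f(τ)dτ} = F(s)/s with f(t) = 8t^6. F(s) = 5760/s^7, so L{∫₀ᵗ 8·τ^6 dτ} = (5760/s^7)/s = 5760/s^8. (Check: ∫₀ᵗ 8·τ^6 dτ = 8t^7/7.)

Final answer: 5760/s^8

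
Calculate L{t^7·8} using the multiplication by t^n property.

L{8} = 8/s. d^1/ds^1[1/s] = -1/s². d^2/ds^2[1/s] = 2/s^3. d^3/ds^3[1/s] = -6/s^4. d^4/ds^4[1/s] = 24/s^5. d^5/ds^5[1/s] = -120/s^6. d^6/ds^6[1/s] = 720/s^7. d^7/ds^7[1/s] = -5040/s^8. So L{t^7} = (-1)^{7}·-5040/s^8 = 5040/s^8. Then L{t^7·8} = 8·5040/s^8 = 40320/s^8

Final answer: 40320/s^8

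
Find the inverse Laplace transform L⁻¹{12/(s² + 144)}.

L⁻¹{12/(s² + 144)} = sin(12t)

Final answer: sin(12t)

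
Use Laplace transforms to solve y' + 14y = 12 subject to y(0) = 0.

sY + 14Y = 12/s. Y = 12/(s(s+14)). Partial fractions: Y = 6/7/s - 6/7/(s+14)

Final answer: y(t) = 6/7(1 - e^(-14t))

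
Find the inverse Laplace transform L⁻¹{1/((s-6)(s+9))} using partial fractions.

Decompose: A/(s-6) + B/(s+9). A = 1/15, B = -1/15. f(t) = (e^(6t) - e^(-9t))/15

Final answer: (e^(6t) - e^(-9t))/15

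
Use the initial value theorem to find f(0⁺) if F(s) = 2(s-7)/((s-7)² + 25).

f(0⁺) = lim_{s→∞} sF(s) = lim_{s→∞} 2s(s-7)/((s-7)² + 25) = 2

Final answer: 2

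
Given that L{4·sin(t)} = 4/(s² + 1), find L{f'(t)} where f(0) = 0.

L{f'(t)} = s·F(s) - f(0) = s·4/(s² + 1) - 0 = 4s/(s² + 1)

Final answer: 4s/(s² + 1)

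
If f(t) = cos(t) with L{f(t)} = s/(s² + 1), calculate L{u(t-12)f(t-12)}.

Time shift theorem: L{u(t-a)f(t-a)} = e^(-as)F(s). Here a=12, F(s) = s/(s² + 1), so L{u(t-12)f(t-12)} = e^(-12s)·s/(s² + 1)

Final answer: e^(-12s)·s/(s² + 1)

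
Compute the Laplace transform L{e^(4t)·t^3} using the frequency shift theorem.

L{e^(at)·t^n} = n!/(s-a)^(n+1), so L{e^(4t)·t^3} = 6/(s-4)^4

Final answer: 6/(s-4)^4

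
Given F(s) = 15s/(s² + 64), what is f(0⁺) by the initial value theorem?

f(0⁺) = lim_{s→∞} s·15s/(s² + 64) = lim_{s→∞} 15s²/(s² + 64) = 15

Final answer: 15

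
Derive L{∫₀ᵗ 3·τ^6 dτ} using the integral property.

L{∫₀ᵗ f(τ)dτ} = F(s)/s with f(t) = 3t^6. F(s) = 2160/s^7, so L{∫₀ᵗ 3·τ^6 dτ} = (2160/s^7)/s = 2160/s^8. (Check: ∫₀ᵗ 3·τ^6 dτ = 3t^7/7.)

Final answer: 2160/s^8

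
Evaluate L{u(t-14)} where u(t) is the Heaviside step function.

L{u(t-a)} = e^(-as)/s. Here a=14, so L{u(t-14)} = e^(-14s)/s

Final answer: e^(-14s)/s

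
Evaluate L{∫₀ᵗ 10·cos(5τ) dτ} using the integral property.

L{∫₀ᵗ f(τ)dτ} = F(s)/s with F(s) = 10s/(s² + 25), so the result is (10s/(s² + 25))/s = 10/(s² + 25)

Final answer: 10/(s² + 25)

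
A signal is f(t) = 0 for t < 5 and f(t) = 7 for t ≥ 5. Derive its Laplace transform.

f(t) = 7·u(t-5). L{u(t-5)} = e^(-5s)/s, so L{f(t)} = 7·e^(-5s)/s

Final answer: 7·e^(-5s)/s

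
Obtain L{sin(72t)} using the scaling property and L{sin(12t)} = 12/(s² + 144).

Using L{f(at)} = (1/a)F(s/a) with a=6: L{sin(72t)} = (1/6) · 12/((s/6)² + 144) = (1/6) · 12·36/(s² + 5184) = 72/(s² + 5184)

Final answer: 72/(s² + 5184)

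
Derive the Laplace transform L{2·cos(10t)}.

L{cos(ωt)} = s/(s² + ω²), so L{cos(10t)} = s/(s² + 100). Then L{2·cos(10t)} = 2·s/(s² + 100) = 2s/(s² + 100)

Final answer: 2s/(s² + 100)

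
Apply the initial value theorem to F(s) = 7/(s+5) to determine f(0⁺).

f(0⁺) = lim_{s→∞} s·7/(s+5) = lim_{s→∞} 7s/(s+5) = 7

Final answer: 7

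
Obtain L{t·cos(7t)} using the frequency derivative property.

L{cos(7t)} = s/(s² + 49). Derivative: d/ds[s/(s² + 49)] = [(s² + 49) - s·2s]/(s² + 49)² = (49 - s²)/(s² + 49)². So L{t·cos(7t)} = -F'(s) = (s² - 49)/(s² + 49)²

Final answer: (s² - 49)/(s² + 49)²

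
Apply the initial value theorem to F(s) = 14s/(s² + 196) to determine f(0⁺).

f(0⁺) = lim_{s→∞} s·14s/(s² + 196) = lim_{s→∞} 14s²/(s² + 196) = 14

Final answer: 14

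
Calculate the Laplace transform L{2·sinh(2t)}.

L{sinh(ωt)} = ω/(s² - ω²), so L{sinh(2t)} = 2/(s² - 4). Then L{2·sinh(2t)} = 2·2/(s² - 4) = 4/(s² - 4)

Final answer: 4/(s² - 4)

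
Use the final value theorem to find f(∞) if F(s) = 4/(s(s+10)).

f(∞) = lim_{s→0} s·4/(s(s+10)) = lim_{s→0} 4/(s+10) = 4/10 = 2/5

Final answer: 2/5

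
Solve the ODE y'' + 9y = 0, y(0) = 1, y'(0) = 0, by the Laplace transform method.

L{y''} + 9L{y} = 0. s²Y - s - 0 + 9Y = 0. Y(s² + 9) = s. Y = (s)/(s² + 9). Inverting: y(t) = cos(3t)

Final answer: y(t) = cos(3t)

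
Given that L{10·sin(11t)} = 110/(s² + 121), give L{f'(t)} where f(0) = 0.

L{f'(t)} = s·F(s) - f(0) = s·110/(s² + 121) - 0 = 110s/(s² + 121)

Final answer: 110s/(s² + 121)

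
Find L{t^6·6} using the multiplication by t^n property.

L{6} = 6/s. d^1/ds^1[1/s] = -1/s². d^2/ds^2[1/s] = 2/s^3. d^3/ds^3[1/s] = -6/s^4. d^4/ds^4[1/s] = 24/s^5. d^5/ds^5[1/s] = -120/s^6. d^6/ds^6[1/s] = 720/s^7. So L{t^6} = (-1)^{6}·720/s^7 = 720/s^7. Then L{t^6·6} = 6·720/s^7 = 4320/s^7

Final answer: 4320/s^7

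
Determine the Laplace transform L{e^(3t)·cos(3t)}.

L{e^(at)·cos(ωt)} = (s-a)/((s-a)² + ω²), so L{e^(3t)·cos(3t)} = (s-3)/((s-3)² + 9)

Final answer: (s-3)/((s-3)² + 9)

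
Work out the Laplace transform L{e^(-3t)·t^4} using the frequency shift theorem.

L{e^(at)·t^n} = n!/(s-a)^(n+1), so L{e^(-3t)·t^4} = 24/(s+3)^5

Final answer: 24/(s+3)^5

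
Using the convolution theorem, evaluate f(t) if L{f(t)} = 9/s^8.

9/s^8 = (9/s)·(1/s^7) = L{9}·L{t^6/720}. By convolution, f(t) = 9*t^6/720 = ∫₀ᵗ 9·τ^6/720 dτ = 9·t^7/5040

Final answer: 9·t^7/5040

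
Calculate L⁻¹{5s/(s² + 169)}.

This is the form c·s/(s² + a²) with a = 13, c = 5. L⁻¹ = 5·cos(13t)

Final answer: 5·cos(13t)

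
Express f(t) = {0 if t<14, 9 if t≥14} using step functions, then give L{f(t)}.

f(t) = 9·u(t-14). L{u(t-14)} = e^(-14s)/s, so L{f(t)} = 9·e^(-14s)/s

Final answer: 9·e^(-14s)/s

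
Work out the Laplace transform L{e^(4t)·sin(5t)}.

L{e^(at)·sin(ωt)} = ω/((s-a)² + ω²), so L{e^(4t)·sin(5t)} = 5/((s-4)² + 25)

Final answer: 5/((s-4)² + 25)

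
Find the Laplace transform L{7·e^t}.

L{e^(at)} = 1/(s-a), so L{e^t} = 1/(s-1). Then L{7·e^t} = 7/(s-1)

Final answer: 7/(s-1)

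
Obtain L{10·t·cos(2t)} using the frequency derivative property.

L{cos(2t)} = s/(s² + 4). Derivative: d/ds[s/(s² + 4)] = [(s² + 4) - s·2s]/(s² + 4)² = (4 - s²)/(s² + 4)². So L{t·cos(2t)} = -F'(s) = (s² - 4)/(s² + 4)². Then L{10·t·cos(2t)} = 10·(s² - 4)/(s² + 4)²

Final answer: 10·(s² - 4)/(s² + 4)²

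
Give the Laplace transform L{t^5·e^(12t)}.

L{t^n·e^(at)} = n!/(s-a)^(n+1), so L{t^5·e^(12t)} = 120/(s-12)^6

Final answer: 120/(s-12)^6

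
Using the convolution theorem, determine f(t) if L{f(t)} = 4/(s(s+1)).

4/(s(s+1)) = (4/s)·(1/(s+1)) = L{4}·L{e^(-t)}. By convolution, f(t) = 4*e^(-t) = ∫₀ᵗ 4·e^(-τ) dτ = 4·(1 - e^(-t))/1

Final answer: 4·(1 - e^(-t))/1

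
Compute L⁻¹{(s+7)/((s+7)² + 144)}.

Using frequency shift: L⁻¹{(s-a)/((s-a)² + b²)} = e^(at)cos(bt). Here a=-7, b=12

Final answer: e^(-7t)·cos(12t)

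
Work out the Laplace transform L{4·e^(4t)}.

L{e^(at)} = 1/(s-a), so L{e^(4t)} = 1/(s-4). Then L{4·e^(4t)} = 4/(s-4)

Final answer: 4/(s-4)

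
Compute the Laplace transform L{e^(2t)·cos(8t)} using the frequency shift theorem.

Frequency shift: L{e^(at)f(t)} = F(s-a). L{e^(2t)·cos(8t)} = (s-2)/((s-2)² + 64)

Final answer: (s-2)/((s-2)² + 64)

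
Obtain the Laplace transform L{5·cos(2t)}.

L{cos(ωt)} = s/(s² + ω²), so L{cos(2t)} = s/(s² + 4). Then L{5·cos(2t)} = 5·s/(s² + 4) = 5s/(s² + 4)

Final answer: 5s/(s² + 4)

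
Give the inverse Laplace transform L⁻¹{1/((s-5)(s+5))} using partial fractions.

Decompose: A/(s-5) + B/(s+5). A = 1/10, B = -1/10. f(t) = (e^(5t) - e^(-5t))/10

Final answer: (e^(5t) - e^(-5t))/10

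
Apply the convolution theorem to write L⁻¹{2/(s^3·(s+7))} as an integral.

2/(s^3·(s+7)) = (2/s^3)·(1/(s+7)) = L{t^2}·L{e^(-7t)}. So f(t) = t^2*e^(-7t) = ∫₀ᵗ τ^2·e^(-7(t-τ)) dτ

Final answer: ∫₀ᵗ τ^2·e^(-7(t-τ)) dτ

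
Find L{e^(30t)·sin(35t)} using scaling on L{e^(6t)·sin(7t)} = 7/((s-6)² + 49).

Scaling with a=5: L{e^(30t)·sin(35t)} = (1/5) · 7/((s/5-6)² + 49). Simplifying: 35/((s-30)² + 1225)

Final answer: 35/((s-30)² + 1225)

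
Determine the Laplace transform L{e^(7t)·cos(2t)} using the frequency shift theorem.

Frequency shift: L{e^(at)f(t)} = F(s-a). L{e^(7t)·cos(2t)} = (s-7)/((s-7)² + 4)

Final answer: (s-7)/((s-7)² + 4)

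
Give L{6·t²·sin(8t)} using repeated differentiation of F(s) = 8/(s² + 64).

F(s) = 8/(s² + 64). F'(s) = -16s/(s² + 64)². F''(s) = -16(64 - 3s²)/(s² + 64)³ = (48s² - 1024)/(s² + 64)³. So L{t²·sin(8t)} = (-1)² F''(s) = (48s² - 1024)/(s² + 64)³. Then L{6·t²·sin(8t)} = 6·(48s² - 1024)/(s² + 64)³ = (288s² - 6144)/(s² + 64)³

Final answer: (288s² - 6144)/(s² + 64)³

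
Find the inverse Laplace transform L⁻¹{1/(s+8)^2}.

L⁻¹{n!/(s-a)^(n+1)} = t^n·e^(at) with n=1, a=-8. So L⁻¹{1/(s+8)^2} = t·e^(-8t)

Final answer: t·e^(-8t)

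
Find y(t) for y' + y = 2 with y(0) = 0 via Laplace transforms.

sY + Y = 2/s. Y = 2/(s(s+1)). Partial fractions: Y = 2/s - 2/(s+1)

Final answer: y(t) = 2(1 - e^(-t))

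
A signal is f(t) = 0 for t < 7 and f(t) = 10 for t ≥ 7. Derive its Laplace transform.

f(t) = 10·u(t-7). L{u(t-7)} = e^(-7s)/s, so L{f(t)} = 10·e^(-7s)/s

Final answer: 10·e^(-7s)/s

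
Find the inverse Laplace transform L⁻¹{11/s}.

L⁻¹{c/s} = c, so L⁻¹{11/s} = 11

Final answer: 11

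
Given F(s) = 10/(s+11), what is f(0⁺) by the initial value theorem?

f(0⁺) = lim_{s→∞} s·10/(s+11) = lim_{s→∞} 10s/(s+11) = 10

Final answer: 10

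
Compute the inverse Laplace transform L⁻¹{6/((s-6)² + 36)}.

Using frequency shift, L⁻¹{6/((s-6)² + 36)} = e^(6t)·sin(6t)

Final answer: e^(6t)·sin(6t)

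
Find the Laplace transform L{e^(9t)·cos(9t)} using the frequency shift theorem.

Frequency shift: L{e^(at)f(t)} = F(s-a). L{e^(9t)·cos(9t)} = (s-9)/((s-9)² + 81)

Final answer: (s-9)/((s-9)² + 81)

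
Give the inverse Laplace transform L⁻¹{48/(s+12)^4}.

L⁻¹{n!/(s-a)^(n+1)} = t^n·e^(at) with n=3, a=-12. So L⁻¹{6/(s+12)^4} = t^3·e^(-12t), and L⁻¹{48/(s+12)^4} = (48/6)·t^3·e^(-12t) = 8·t^3·e^(-12t)

Final answer: 8·t^3·e^(-12t)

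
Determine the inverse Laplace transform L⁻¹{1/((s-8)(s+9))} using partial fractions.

Decompose: A/(s-8) + B/(s+9). A = 1/17, B = -1/17. f(t) = (e^(8t) - e^(-9t))/17

Final answer: (e^(8t) - e^(-9t))/17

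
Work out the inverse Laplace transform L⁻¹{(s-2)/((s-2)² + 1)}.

Using frequency shift, L⁻¹{(s-2)/((s-2)² + 1)} = e^(2t)·cos(t)

Final answer: e^(2t)·cos(t)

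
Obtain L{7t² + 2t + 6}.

L{7t² + 2t + 6} = 7·2/s³ + 2/s² + 6/s = 14/s³ + 2/s² + 6/s

Final answer: 14/s³ + 2/s² + 6/s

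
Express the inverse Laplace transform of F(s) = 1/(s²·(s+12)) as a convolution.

1/(s²·(s+12)) = (1/s^2)·(1/(s+12)) = L{t}·L{e^(-12t)}. So f(t) = t*e^(-12t) = ∫₀ᵗ τ·e^(-12(t-τ)) dτ

Final answer: ∫₀ᵗ τ·e^(-12(t-τ)) dτ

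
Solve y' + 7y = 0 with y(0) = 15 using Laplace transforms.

L{y'} + 7L{y} = 0. sY - 15 + 7Y = 0. Y(s+7) = 15. Y = 15/(s+7)

Final answer: y(t) = 15e^(-7t)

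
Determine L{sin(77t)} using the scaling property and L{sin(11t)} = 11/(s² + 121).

Using L{f(at)} = (1/a)F(s/a) with a=7: L{sin(77t)} = (1/7) · 11/((s/7)² + 121) = (1/7) · 11·49/(s² + 5929) = 77/(s² + 5929)

Final answer: 77/(s² + 5929)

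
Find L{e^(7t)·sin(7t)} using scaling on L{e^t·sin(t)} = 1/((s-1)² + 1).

Scaling with a=7: L{e^(7t)·sin(7t)} = (1/7) · 1/((s/7-1)² + 1). Simplifying: 7/((s-7)² + 49)

Final answer: 7/((s-7)² + 49)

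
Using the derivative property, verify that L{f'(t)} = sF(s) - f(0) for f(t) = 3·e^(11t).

f'(t) = 33e^(11t). Direct: L{f'(t)} = 33/(s-11). Property: s·3/(s-11) - 3 = (3s - 3(s-11))/(s-11) = 33/(s-11). ✓

Final answer: 33/(s-11)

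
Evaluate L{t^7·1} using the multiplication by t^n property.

L{1} = 1/s. d^1/ds^1[1/s] = -1/s². d^2/ds^2[1/s] = 2/s^3. d^3/ds^3[1/s] = -6/s^4. d^4/ds^4[1/s] = 24/s^5. d^5/ds^5[1/s] = -120/s^6. d^6/ds^6[1/s] = 720/s^7. d^7/ds^7[1/s] = -5040/s^8. So L{t^7} = (-1)^{7}·-5040/s^8 = 5040/s^8

Final answer: 5040/s^8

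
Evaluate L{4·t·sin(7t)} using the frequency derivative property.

L{sin(7t)} = 7/(s² + 49). By L{t·f(t)} = -F'(s): -d/ds[7/(s² + 49)] = -(7)·(-2s)/(s² + 49)² = 14s/(s² + 49)². Then L{4·t·sin(7t)} = 4·14s/(s² + 49)² = 56s/(s² + 49)²

Final answer: 56s/(s² + 49)²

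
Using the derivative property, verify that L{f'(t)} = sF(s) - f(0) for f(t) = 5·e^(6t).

f'(t) = 30e^(6t). Direct: L{f'(t)} = 30/(s-6). Property: s·5/(s-6) - 5 = (5s - 5(s-6))/(s-6) = 30/(s-6). ✓

Final answer: 30/(s-6)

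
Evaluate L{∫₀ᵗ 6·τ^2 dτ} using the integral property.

L{∫₀ᵗ f(τ)dτ} = F(s)/s with f(t) = 6t^2. F(s) = 12/s^3, so L{∫₀ᵗ 6·τ^2 dτ} = (12/s^3)/s = 12/s^4. (Check: ∫₀ᵗ 6·τ^2 dτ = 6t^3/3.)

Final answer: 12/s^4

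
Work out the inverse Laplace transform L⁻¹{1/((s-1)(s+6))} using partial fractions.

Decompose: A/(s-1) + B/(s+6). A = 1/7, B = -1/7. f(t) = (e^t - e^(-6t))/7

Final answer: (e^t - e^(-6t))/7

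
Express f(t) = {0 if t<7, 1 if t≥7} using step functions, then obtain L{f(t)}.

f(t) = u(t-7). L{u(t-7)} = e^(-7s)/s, so L{f(t)} = e^(-7s)/s

Final answer: e^(-7s)/s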